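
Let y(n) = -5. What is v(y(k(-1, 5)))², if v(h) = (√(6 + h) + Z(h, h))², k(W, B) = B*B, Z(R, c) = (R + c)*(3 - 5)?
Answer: 194481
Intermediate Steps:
Z(R, c) = -2*R - 2*c (Z(R, c) = (R + c)*(-2) = -2*R - 2*c)
k(W, B) = B²
v(h) = (√(6 + h) - 4*h)² (v(h) = (√(6 + h) + (-2*h - 2*h))² = (√(6 + h) - 4*h)²)
v(y(k(-1, 5)))² = ((√(6 - 5) - 4*(-5))²)² = ((√1 + 20)²)² = ((1 + 20)²)² = (21²)² = 441² = 194481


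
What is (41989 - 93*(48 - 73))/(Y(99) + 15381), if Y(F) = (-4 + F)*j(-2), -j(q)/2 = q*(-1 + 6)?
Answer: 44314/17281 ≈ 2.5643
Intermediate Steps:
j(q) = -10*q (j(q) = -2*q*(-1 + 6) = -2*q*5 = -10*q)
Y(F) = -80 + 20*F (Y(F) = (-4 + F)*(-10*(-2)) = (-4 + F)*20 = -80 + 20*F)
(41989 - 93*(48 - 73))/(Y(99) + 15381) = (41989 - 93*(48 - 73))/((-80 + 20*99) + 15381) = (41989 - 93*(-25))/((-80 + 1980) + 15381) = (41989 + 2325)/(1900 + 15381) = 44314/17281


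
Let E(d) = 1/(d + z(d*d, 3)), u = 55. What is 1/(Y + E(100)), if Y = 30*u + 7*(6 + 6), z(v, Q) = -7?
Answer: 93/161263 ≈ 0.00057670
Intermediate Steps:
E(d) = 1/(-7 + d) (E(d) = 1/(d - 7) = 1/(-7 + d))
Y = 1734 (Y = 30*55 + 7*(6 + 6) = 1650 + 7*12 = 1650 + 84 = 1734)
1/(Y + E(100)) = 1/(1734 + 1/(-7 + 100)) = 1/(1734 + 1/93) = 1/(161263/93) = 93/161263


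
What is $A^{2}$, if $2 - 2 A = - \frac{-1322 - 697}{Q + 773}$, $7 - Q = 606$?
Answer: $\frac{310249}{13456} \approx 23.057$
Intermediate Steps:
$Q = -599$ ($Q = 7 - 606 = -599$)
$A = - \frac{557}{116}$ ($A = 1 - \frac{\left(-1\right) \frac{-1322 - 697}{-599 + 773}}{2} = 1 - \frac{\left(-1\right) \left(- \frac{2019}{174}\right)}{2} = 1 - \frac{\left(-1\right) \left(\left(-2019\right) \frac{1}{174}\right)}{2} = 1 - \frac{\left(-1\right) \left(- \frac{673}{58}\right)}{2} = 1 - \frac{673}{116} = - \frac{557}{116} \approx -4.8017$)
$A^{2} = \left(- \frac{557}{116}\right)^{2} = \frac{310249}{13456}$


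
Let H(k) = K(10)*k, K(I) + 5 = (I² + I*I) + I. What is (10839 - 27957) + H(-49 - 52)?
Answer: -37823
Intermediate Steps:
K(I) = -5 + I + 2*I² (K(I) = -5 + ((I² + I*I) + I) = -5 + ((I² + I²) + I) = -5 + (2*I² + I) = -5 + (I + 2*I²) = -5 + I + 2*I²)
H(k) = 205*k (H(k) = (-5 + 10 + 2*10²)*k = (-5 + 10 + 2*100)*k = (-5 + 10 + 200)*k = 205*k)
(10839 - 27957) + H(-49 - 52) = (10839 - 27957) + 205*(-49 - 52) = -17118 + 205*(-101) = -17118 - 20705 = -37823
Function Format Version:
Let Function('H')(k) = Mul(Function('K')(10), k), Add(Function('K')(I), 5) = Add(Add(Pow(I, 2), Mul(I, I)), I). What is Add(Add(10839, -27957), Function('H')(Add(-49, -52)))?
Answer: -37823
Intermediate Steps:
Function('K')(I) = Add(-5, I, Mul(2, Pow(I, 2))) (Function('K')(I) = Add(-5, Add(Add(Pow(I, 2), Mul(I, I)), I)) = Add(-5, Add(Add(Pow(I, 2), Pow(I, 2)), I)) = Add(-5, Add(Mul(2, Pow(I, 2)), I)) = Add(-5, Add(I, Mul(2, Pow(I, 2)))) = Add(-5, I, Mul(2, Pow(I, 2))))
Function('H')(k) = Mul(205, k) (Function('H')(k) = Mul(Add(-5, 10, Mul(2, Pow(10, 2))), k) = Mul(Add(-5, 10, Mul(2, 100)), k) = Mul(Add(-5, 10, 200), k) = Mul(205, k))
Add(Add(10839, -27957), Function('H')(Add(-49, -52))) = Add(Add(10839, -27957), Mul(205, Add(-49, -52))) = Add(-17118, Mul(205, -101)) = Add(-17118, -20705) = -37823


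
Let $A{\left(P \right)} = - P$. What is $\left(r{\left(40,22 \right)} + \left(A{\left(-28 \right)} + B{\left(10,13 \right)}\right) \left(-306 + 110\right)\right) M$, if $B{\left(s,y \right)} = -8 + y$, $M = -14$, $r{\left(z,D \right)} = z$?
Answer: $89992$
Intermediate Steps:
$\left(r{\left(40,22 \right)} + \left(A{\left(-28 \right)} + B{\left(10,13 \right)}\right) \left(-306 + 110\right)\right) M = \left(40 + \left(\left(-1\right) \left(-28\right) + \left(-8 + 13\right)\right) \left(-306 + 110\right)\right) \left(-14\right) = \left(40 + \left(28 + 5\right) \left(-196\right)\right) \left(-14\right) = \left(40 + 33 \left(-196\right)\right) \left(-14\right) = \left(40 - 6468\right) \left(-14\right) = \left(-6428\right) \left(-14\right) = 89992$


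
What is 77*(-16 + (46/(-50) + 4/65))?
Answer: -421883/325 ≈ -1298.1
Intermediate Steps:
77*(-16 + (46/(-50) + 4/65)) = 77*(-16 + (46*(-1/50) + 4*(1/65))) = 77*(-16 + (-23/25 + 4/65)) = 77*(-16 - 279/325) = 77*(-5479/325) = -421883/325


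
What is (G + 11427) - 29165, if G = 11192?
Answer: -6546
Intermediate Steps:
(G + 11427) - 29165 = (11192 + 11427) - 29165 = 22619 - 29165 = -6546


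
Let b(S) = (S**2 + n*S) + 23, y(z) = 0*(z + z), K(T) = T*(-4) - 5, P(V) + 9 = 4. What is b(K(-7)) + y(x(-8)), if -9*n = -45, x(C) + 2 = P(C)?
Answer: 667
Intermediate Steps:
P(V) = -5 (P(V) = -9 + 4 = -5)
x(C) = -7 (x(C) = -2 - 5 = -7)
n = 5 (n = -1/9*(-45) = 5)
K(T) = -5 - 4*T (K(T) = -4*T - 5 = -5 - 4*T)
y(z) = 0 (y(z) = 0*(2*z) = 0)
b(S) = 23 + S**2 + 5*S (b(S) = (S**2 + 5*S) + 23 = 23 + S**2 + 5*S)
b(K(-7)) + y(x(-8)) = (23 + (-5 - 4*(-7))**2 + 5*(-5 - 4*(-7))) + 0 = (23 + (-5 + 28)**2 + 5*(-5 + 28)) + 0 = (23 + 23**2 + 5*23) + 0 = (23 + 529 + 115) + 0 = 667 + 0 = 667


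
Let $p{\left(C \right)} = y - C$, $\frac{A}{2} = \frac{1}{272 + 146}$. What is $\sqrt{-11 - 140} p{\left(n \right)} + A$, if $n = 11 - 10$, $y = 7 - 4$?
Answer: $\frac{1}{209} + 2 i \sqrt{151} \approx 0.0047847 + 24.576 i$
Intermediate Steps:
$A = \frac{1}{209}$ ($A = \frac{2}{272 + 146} = \frac{2}{418} = 2 \cdot \frac{1}{418} = \frac{1}{209} \approx 0.0047847$)
$y = 3$
$n = 1$ ($n = 11 - 10 = 1$)
$p{\left(C \right)} = 3 - C$
$\sqrt{-11 - 140} p{\left(n \right)} + A = \sqrt{-11 - 140} \left(3 - 1\right) + \frac{1}{209} = \sqrt{-151} \left(3 - 1\right) + \frac{1}{209} = i \sqrt{151} \cdot 2 + \frac{1}{209} = 2 i \sqrt{151} + \frac{1}{209} = \frac{1}{209} + 2 i \sqrt{151}$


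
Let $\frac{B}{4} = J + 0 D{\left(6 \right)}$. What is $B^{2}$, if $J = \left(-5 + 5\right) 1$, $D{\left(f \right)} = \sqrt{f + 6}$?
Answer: $0$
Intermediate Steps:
$D{\left(f \right)} = \sqrt{6 + f}$
$J = 0$ ($J = 0 \cdot 1 = 0$)
$B = 0$ ($B = 4 \left(0 + 0 \sqrt{6 + 6}\right) = 4 \left(0 + 0 \sqrt{12}\right) = 4 \left(0 + 0 \cdot 2 \sqrt{3}\right) = 4 \left(0 + 0\right) = 4 \cdot 0 = 0$)
$B^{2} = 0^{2} = 0$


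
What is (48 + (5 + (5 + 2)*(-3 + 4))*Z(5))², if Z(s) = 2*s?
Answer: 28224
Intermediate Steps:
(48 + (5 + (5 + 2)*(-3 + 4))*Z(5))² = (48 + (5 + (5 + 2)*(-3 + 4))*(2*5))² = (48 + (5 + 7*1)*10)² = (48 + (5 + 7)*10)² = (48 + 12*10)² = (48 + 120)² = 168² = 28224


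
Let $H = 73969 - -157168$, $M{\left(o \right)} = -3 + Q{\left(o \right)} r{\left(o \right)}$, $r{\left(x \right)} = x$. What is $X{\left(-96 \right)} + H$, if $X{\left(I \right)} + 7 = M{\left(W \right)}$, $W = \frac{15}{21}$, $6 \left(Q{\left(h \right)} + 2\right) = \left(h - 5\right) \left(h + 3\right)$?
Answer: $\frac{79275421}{343} \approx 2.3112 \cdot 10^{5}$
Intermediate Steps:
$Q{\left(h \right)} = -2 + \frac{\left(-5 + h\right) \left(3 + h\right)}{6}$ ($Q{\left(h \right)} = -2 + \frac{\left(h - 5\right) \left(h + 3\right)}{6} = -2 + \frac{\left(-5 + h\right) \left(3 + h\right)}{6}$)
$W = \frac{5}{7}$ ($W = 15 \cdot \frac{1}{21} = \frac{5}{7} \approx 0.71429$)
$M{\left(o \right)} = -3 + o \left(- \frac{9}{2} - \frac{o}{3} + \frac{o^{2}}{6}\right)$ ($M{\left(o \right)} = -3 + \left(- \frac{9}{2} - \frac{o}{3} + \frac{o^{2}}{6}\right) o = -3 + o \left(- \frac{9}{2} - \frac{o}{3} + \frac{o^{2}}{6}\right)$)
$X{\left(I \right)} = - \frac{4570}{343}$ ($X{\left(I \right)} = -7 - \left(3 + \frac{5 \left(27 - \left(\frac{5}{7}\right)^{2} + 2 \cdot \frac{5}{7}\right)}{42}\right) = -7 - \left(3 + \frac{5 \left(27 - \frac{25}{49} + \frac{10}{7}\right)}{42}\right) = -7 - \left(3 + \frac{5}{42} \cdot \frac{1368}{49}\right) = -7 - \frac{2169}{343} = - \frac{4570}{343}$)
$H = 231137$ ($H = 73969 + 157168 = 231137$)
$X{\left(-96 \right)} + H = - \frac{4570}{343} + 231137 = \frac{79275421}{343}$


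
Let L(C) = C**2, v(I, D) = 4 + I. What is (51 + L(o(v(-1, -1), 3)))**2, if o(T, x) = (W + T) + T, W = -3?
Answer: 3600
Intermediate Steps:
o(T, x) = -3 + 2*T (o(T, x) = (-3 + T) + T = -3 + 2*T)
(51 + L(o(v(-1, -1), 3)))**2 = (51 + (-3 + 2*(4 - 1))**2)**2 = (51 + (-3 + 2*3)**2)**2 = (51 + (-3 + 6)**2)**2 = (51 + 3**2)**2 = (51 + 9)**2 = 60**2 = 3600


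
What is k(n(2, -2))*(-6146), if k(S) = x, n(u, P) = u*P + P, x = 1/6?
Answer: -3073/3 ≈ -1024.3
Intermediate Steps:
x = ⅙ ≈ 0.16667
n(u, P) = P + P*u (n(u, P) = P*u + P = P + P*u)
k(S) = ⅙
k(n(2, -2))*(-6146) = (⅙)*(-6146) = -3073/3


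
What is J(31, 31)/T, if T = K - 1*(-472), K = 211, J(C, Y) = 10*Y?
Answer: 310/683 ≈ 0.45388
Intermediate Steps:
T = 683 (T = 211 - 1*(-472) = 211 + 472 = 683)
J(31, 31)/T = (10*31)/683 = 310*(1/683) = 310/683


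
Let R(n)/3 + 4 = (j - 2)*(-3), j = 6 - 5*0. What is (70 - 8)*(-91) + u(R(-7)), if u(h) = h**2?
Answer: -3338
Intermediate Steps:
j = 6 (j = 6 + 0 = 6)
R(n) = -48 (R(n) = -12 + 3*((6 - 2)*(-3)) = -12 + 3*(4*(-3)) = -12 + 3*(-12) = -12 - 36 = -48)
(70 - 8)*(-91) + u(R(-7)) = (70 - 8)*(-91) + (-48)**2 = 62*(-91) + 2304 = -5642 + 2304 = -3338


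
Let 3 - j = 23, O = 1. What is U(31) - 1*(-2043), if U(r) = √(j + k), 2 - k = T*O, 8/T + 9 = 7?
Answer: 2043 + I*√14 ≈ 2043.0 + 3.7417*I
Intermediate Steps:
T = -4 (T = 8/(-9 + 7) = 8/(-2) = 8*(-½) = -4)
k = 6 (k = 2 - (-4) = 2 - 1*(-4) = 2 + 4 = 6)
j = -20 (j = 3 - 1*23 = 3 - 23 = -20)
U(r) = I*√14 (U(r) = √(-20 + 6) = √(-14) = I*√14)
U(31) - 1*(-2043) = I*√14 - 1*(-2043) = I*√14 + 2043 = 2043 + I*√14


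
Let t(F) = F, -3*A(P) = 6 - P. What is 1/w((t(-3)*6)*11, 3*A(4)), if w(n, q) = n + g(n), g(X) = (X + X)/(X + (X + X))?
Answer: -3/592 ≈ -0.0050676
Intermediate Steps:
A(P) = -2 + P/3 (A(P) = -(6 - P)/3 = -2 + P/3)
g(X) = ⅔ (g(X) = (2*X)/(X + 2*X) = (2*X)/((3*X)) = (2*X)*(1/(3*X)) = ⅔)
w(n, q) = ⅔ + n (w(n, q) = n + ⅔ = ⅔ + n)
1/w((t(-3)*6)*11, 3*A(4)) = 1/(⅔ - 3*6*11) = 1/(⅔ - 18*11) = 1/(⅔ - 198) = 1/(-592/3) = -3/592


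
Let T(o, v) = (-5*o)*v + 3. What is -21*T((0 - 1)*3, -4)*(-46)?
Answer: -55062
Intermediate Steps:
T(o, v) = 3 - 5*o*v (T(o, v) = -5*o*v + 3 = 3 - 5*o*v)
-21*T((0 - 1)*3, -4)*(-46) = -21*(3 - 5*(0 - 1)*3*(-4))*(-46) = -21*(3 - 5*(-1*3)*(-4))*(-46) = -21*(3 - 5*(-3)*(-4))*(-46) = -21*(3 - 60)*(-46) = -21*(-57)*(-46) = 1197*(-46) = -55062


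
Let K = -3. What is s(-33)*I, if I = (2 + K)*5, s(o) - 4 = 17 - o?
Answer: -270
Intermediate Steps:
s(o) = 21 - o (s(o) = 4 + (17 - o) = 21 - o)
I = -5 (I = (2 - 3)*5 = -1*5 = -5)
s(-33)*I = (21 - 1*(-33))*(-5) = (21 + 33)*(-5) = 54*(-5) = -270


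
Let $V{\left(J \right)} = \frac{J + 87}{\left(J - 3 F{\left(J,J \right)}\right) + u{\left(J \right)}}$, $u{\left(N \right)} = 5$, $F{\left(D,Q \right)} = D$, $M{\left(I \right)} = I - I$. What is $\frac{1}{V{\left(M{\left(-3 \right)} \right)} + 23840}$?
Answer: $\frac{5}{119287} \approx 4.1916 \cdot 10^{-5}$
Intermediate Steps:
$M{\left(I \right)} = 0$
$V{\left(J \right)} = \frac{87 + J}{5 - 2 J}$ ($V{\left(J \right)} = \frac{J + 87}{\left(J - 3 J\right) + 5} = \frac{87 + J}{- 2 J + 5} = \frac{87 + J}{5 - 2 J}$)
$\frac{1}{V{\left(M{\left(-3 \right)} \right)} + 23840} = \frac{1}{\frac{87 + 0}{5 - 0} + 23840} = \frac{1}{\frac{1}{5 + 0} \cdot 87 + 23840} = \frac{1}{\frac{1}{5} \cdot 87 + 23840} = \frac{1}{\frac{87}{5} + 23840} = \frac{1}{\frac{119287}{5}} = \frac{5}{119287}$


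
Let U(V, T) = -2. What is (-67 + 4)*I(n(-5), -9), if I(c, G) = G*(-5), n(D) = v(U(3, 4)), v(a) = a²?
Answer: -2835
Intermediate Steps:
n(D) = 4 (n(D) = (-2)² = 4)
I(c, G) = -5*G
(-67 + 4)*I(n(-5), -9) = (-67 + 4)*(-5*(-9)) = -63*45 = -2835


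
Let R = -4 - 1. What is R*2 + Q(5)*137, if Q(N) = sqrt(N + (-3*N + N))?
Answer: -10 + 137*I*sqrt(5) ≈ -10.0 + 306.34*I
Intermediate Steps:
R = -5
Q(N) = sqrt(-N) (Q(N) = sqrt(N - 2*N) = sqrt(-N))
R*2 + Q(5)*137 = -5*2 + sqrt(-1*5)*137 = -10 + sqrt(-5)*137 = -10 + (I*sqrt(5))*137 = -10 + 137*I*sqrt(5)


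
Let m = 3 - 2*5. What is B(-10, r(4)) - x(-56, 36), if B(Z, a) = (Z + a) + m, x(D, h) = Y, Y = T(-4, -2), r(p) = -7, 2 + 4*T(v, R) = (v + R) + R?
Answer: -43/2 ≈ -21.500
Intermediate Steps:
T(v, R) = -½ + R/2 + v/4 (T(v, R) = -½ + ((v + R) + R)/4 = -½ + ((R + v) + R)/4 = -½ + (v + 2*R)/4 = -½ + (R/2 + v/4) = -½ + R/2 + v/4)
m = -7 (m = 3 - 10 = -7)
Y = -5/2 (Y = -½ + (½)*(-2) + (¼)*(-4) = -½ - 1 - 1 = -5/2 ≈ -2.5000)
x(D, h) = -5/2
B(Z, a) = -7 + Z + a (B(Z, a) = (Z + a) - 7 = -7 + Z + a)
B(-10, r(4)) - x(-56, 36) = (-7 - 10 - 7) - 1*(-5/2) = -24 + 5/2 = -43/2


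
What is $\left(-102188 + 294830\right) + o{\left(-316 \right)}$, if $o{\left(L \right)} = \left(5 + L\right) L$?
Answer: $290918$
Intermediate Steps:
$o{\left(L \right)} = L \left(5 + L\right)$
$\left(-102188 + 294830\right) + o{\left(-316 \right)} = \left(-102188 + 294830\right) - 316 \left(5 - 316\right) = 192642 - -98276 = 192642 + 98276 = 290918$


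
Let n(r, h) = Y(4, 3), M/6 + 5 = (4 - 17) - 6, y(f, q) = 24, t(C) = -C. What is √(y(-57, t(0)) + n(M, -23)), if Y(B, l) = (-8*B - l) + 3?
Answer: 2*I*√2 ≈ 2.8284*I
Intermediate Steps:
Y(B, l) = 3 - l - 8*B (Y(B, l) = (-l - 8*B) + 3 = 3 - l - 8*B)
M = -144 (M = -30 + 6*((4 - 17) - 6) = -30 + 6*(-13 - 6) = -30 + 6*(-19) = -30 - 114 = -144)
n(r, h) = -32 (n(r, h) = 3 - 1*3 - 8*4 = 3 - 3 - 32 = -32)
√(y(-57, t(0)) + n(M, -23)) = √(24 - 32) = √(-8) = 2*I*√2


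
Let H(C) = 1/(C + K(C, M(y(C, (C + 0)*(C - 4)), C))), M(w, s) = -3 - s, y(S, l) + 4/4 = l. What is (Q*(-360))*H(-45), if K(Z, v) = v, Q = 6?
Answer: 720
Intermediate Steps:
y(S, l) = -1 + l
H(C) = -⅓ (H(C) = 1/(C + (-3 - C)) = 1/(-3) = -⅓)
(Q*(-360))*H(-45) = (6*(-360))*(-⅓) = -2160*(-⅓) = 720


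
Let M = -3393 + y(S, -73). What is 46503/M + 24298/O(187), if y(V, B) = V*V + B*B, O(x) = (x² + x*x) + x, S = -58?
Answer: 135592091/14866500 ≈ 9.1207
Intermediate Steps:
O(x) = x + 2*x² (O(x) = (x² + x²) + x = 2*x² + x = x + 2*x²)
y(V, B) = B² + V² (y(V, B) = V² + B² = B² + V²)
M = 5300 (M = -3393 + ((-73)² + (-58)²) = -3393 + (5329 + 3364) = -3393 + 8693 = 5300)
46503/M + 24298/O(187) = 46503/5300 + 24298/((187*(1 + 2*187))) = 46503*(1/5300) + 24298/((187*(1 + 374))) = 46503/5300 + 24298/((187*375)) = 46503/5300 + 24298/70125 = 135592091/14866500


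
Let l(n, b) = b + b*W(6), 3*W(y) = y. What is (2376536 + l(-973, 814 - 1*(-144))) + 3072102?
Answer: 5451512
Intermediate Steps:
W(y) = y/3
l(n, b) = 3*b (l(n, b) = b + b*((⅓)*6) = b + b*2 = b + 2*b = 3*b)
(2376536 + l(-973, 814 - 1*(-144))) + 3072102 = (2376536 + 3*(814 - 1*(-144))) + 3072102 = (2376536 + 3*(814 + 144)) + 3072102 = (2376536 + 3*958) + 3072102 = (2376536 + 2874) + 3072102 = 2379410 + 3072102 = 5451512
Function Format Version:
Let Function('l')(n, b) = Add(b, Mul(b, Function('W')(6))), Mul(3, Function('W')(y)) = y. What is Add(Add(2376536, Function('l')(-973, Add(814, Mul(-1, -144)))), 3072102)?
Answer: 5451512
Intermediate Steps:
Function('W')(y) = Mul(Rational(1, 3), y)
Function('l')(n, b) = Mul(3, b) (Function('l')(n, b) = Add(b, Mul(b, Mul(Rational(1, 3), 6))) = Add(b, Mul(b, 2)) = Add(b, Mul(2, b)) = Mul(3, b))
Add(Add(2376536, Function('l')(-973, Add(814, Mul(-1, -144)))), 3072102) = Add(Add(2376536, Mul(3, Add(814, Mul(-1, -144)))), 3072102) = Add(Add(2376536, Mul(3, Add(814, 144))), 3072102) = Add(Add(2376536, Mul(3, 958)), 3072102) = Add(Add(2376536, 2874), 3072102) = Add(2379410, 3072102) = 5451512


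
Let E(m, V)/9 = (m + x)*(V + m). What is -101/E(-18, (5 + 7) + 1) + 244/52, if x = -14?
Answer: 86527/18720 ≈ 4.6222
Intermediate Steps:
E(m, V) = 9*(-14 + m)*(V + m) (E(m, V) = 9*((m - 14)*(V + m)) = 9*((-14 + m)*(V + m)) = 9*(-14 + m)*(V + m))
-101/E(-18, (5 + 7) + 1) + 244/52 = -101/(-126*((5 + 7) + 1) - 126*(-18) + 9*(-18)² + 9*((5 + 7) + 1)*(-18)) + 244/52 = -101/(-126*(12 + 1) + 2268 + 9*324 + 9*(12 + 1)*(-18)) + 244*(1/52) = -101/(-126*13 + 2268 + 2916 + 9*13*(-18)) + 61/13 = -101/(-1638 + 2268 + 2916 - 2106) + 61/13 = -101/1440 + 61/13 = 86527/18720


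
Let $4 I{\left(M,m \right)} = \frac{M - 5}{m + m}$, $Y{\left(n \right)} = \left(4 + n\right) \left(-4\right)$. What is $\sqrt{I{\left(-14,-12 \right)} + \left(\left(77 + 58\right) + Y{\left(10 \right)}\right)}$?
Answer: $\frac{\sqrt{45618}}{24} \approx 8.8993$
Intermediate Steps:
$Y{\left(n \right)} = -16 - 4 n$
$I{\left(M,m \right)} = \frac{-5 + M}{8 m}$ ($I{\left(M,m \right)} = \frac{\left(M - 5\right) \frac{1}{m + m}}{4} = \frac{\left(-5 + M\right) \frac{1}{2 m}}{4} = \frac{\frac{1}{2} \frac{1}{m} \left(-5 + M\right)}{4} = \frac{-5 + M}{8 m}$)
$\sqrt{I{\left(-14,-12 \right)} + \left(\left(77 + 58\right) + Y{\left(10 \right)}\right)} = \sqrt{\frac{-5 - 14}{8 \left(-12\right)} + \left(\left(77 + 58\right) - 56\right)} = \sqrt{\frac{1}{8} \left(- \frac{1}{12}\right) \left(-19\right) + \left(135 - 56\right)} = \sqrt{\frac{19}{96} + \left(135 - 56\right)} = \sqrt{\frac{19}{96} + 79} = \sqrt{\frac{7603}{96}} = \frac{\sqrt{45618}}{24}$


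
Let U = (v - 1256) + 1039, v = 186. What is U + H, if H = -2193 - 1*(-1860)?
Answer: -364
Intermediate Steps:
U = -31 (U = (186 - 1256) + 1039 = -1070 + 1039 = -31)
H = -333 (H = -2193 + 1860 = -333)
U + H = -31 - 333 = -364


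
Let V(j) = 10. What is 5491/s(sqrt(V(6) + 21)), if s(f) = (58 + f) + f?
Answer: 159239/1620 - 5491*sqrt(31)/1620 ≈ 79.424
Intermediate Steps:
s(f) = 58 + 2*f
5491/s(sqrt(V(6) + 21)) = 5491/(58 + 2*sqrt(10 + 21)) = 5491/(58 + 2*sqrt(31))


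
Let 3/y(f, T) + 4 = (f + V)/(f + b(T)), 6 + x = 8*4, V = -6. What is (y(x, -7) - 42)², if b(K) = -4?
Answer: 2134521/1156 ≈ 1846.5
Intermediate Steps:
x = 26 (x = -6 + 8*4 = -6 + 32 = 26)
y(f, T) = 3/(-4 + (-6 + f)/(-4 + f)) (y(f, T) = 3/(-4 + (f - 6)/(f - 4)) = 3/(-4 + (-6 + f)/(-4 + f)))
(y(x, -7) - 42)² = (3*(4 - 1*26)/(-10 + 3*26) - 42)² = (3*(4 - 26)/(-10 + 78) - 42)² = (3*(-22)/68 - 42)² = (3*(1/68)*(-22) - 42)² = (-33/34 - 42)² = (-1461/34)² = 2134521/1156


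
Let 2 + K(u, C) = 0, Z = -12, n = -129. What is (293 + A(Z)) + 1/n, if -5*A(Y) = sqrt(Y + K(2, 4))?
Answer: 37796/129 - I*sqrt(14)/5 ≈ 292.99 - 0.74833*I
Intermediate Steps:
K(u, C) = -2 (K(u, C) = -2 + 0 = -2)
A(Y) = -sqrt(-2 + Y)/5 (A(Y) = -sqrt(Y - 2)/5 = -sqrt(-2 + Y)/5)
(293 + A(Z)) + 1/n = (293 - sqrt(-2 - 12)/5) + 1/(-129) = (293 - I*sqrt(14)/5) - 1/129 = 37796/129 - I*sqrt(14)/5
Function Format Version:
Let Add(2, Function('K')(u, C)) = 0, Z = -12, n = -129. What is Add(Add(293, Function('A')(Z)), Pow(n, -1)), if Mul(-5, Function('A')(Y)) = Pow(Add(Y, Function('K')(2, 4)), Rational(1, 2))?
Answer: Add(Rational(37796, 129), Mul(Rational(-1, 5), I, Pow(14, Rational(1, 2)))) ≈ Add(292.99, Mul(-0.74833, I))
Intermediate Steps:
Function('K')(u, C) = -2 (Function('K')(u, C) = Add(-2, 0) = -2)
Function('A')(Y) = Mul(Rational(-1, 5), Pow(Add(-2, Y), Rational(1, 2))) (Function('A')(Y) = Mul(Rational(-1, 5), Pow(Add(Y, -2), Rational(1, 2))) = Mul(Rational(-1, 5), Pow(Add(-2, Y), Rational(1, 2))))
Add(Add(293, Function('A')(Z)), Pow(n, -1)) = Add(Add(293, Mul(Rational(-1, 5), Pow(Add(-2, -12), Rational(1, 2)))), Pow(-129, -1)) = Add(Add(293, Mul(Rational(-1, 5), Pow(-14, Rational(1, 2)))), Rational(-1, 129)) = Add(Add(293, Mul(Rational(-1, 5), Mul(I, Pow(14, Rational(1, 2))))), Rational(-1, 129)) = Add(Add(293, Mul(Rational(-1, 5), I, Pow(14, Rational(1, 2)))), Rational(-1, 129)) = Add(Rational(37796, 129), Mul(Rational(-1, 5), I, Pow(14, Rational(1, 2))))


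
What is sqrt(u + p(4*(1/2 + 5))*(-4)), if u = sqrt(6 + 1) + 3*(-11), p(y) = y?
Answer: sqrt(-121 + sqrt(7)) ≈ 10.879*I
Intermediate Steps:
u = -33 + sqrt(7) (u = sqrt(7) - 33 = -33 + sqrt(7) ≈ -30.354)
sqrt(u + p(4*(1/2 + 5))*(-4)) = sqrt((-33 + sqrt(7)) + (4*(1/2 + 5))*(-4)) = sqrt((-33 + sqrt(7)) + (4*(11/2))*(-4)) = sqrt((-33 + sqrt(7)) + 22*(-4)) = sqrt((-33 + sqrt(7)) - 88) = sqrt(-121 + sqrt(7))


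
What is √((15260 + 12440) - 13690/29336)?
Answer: √1489890200585/7334 ≈ 166.43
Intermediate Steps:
√((15260 + 12440) - 13690/29336) = √(27700 - 13690*1/29336) = √(27700 - 6845/14668) = √(406296755/14668) = √1489890200585/7334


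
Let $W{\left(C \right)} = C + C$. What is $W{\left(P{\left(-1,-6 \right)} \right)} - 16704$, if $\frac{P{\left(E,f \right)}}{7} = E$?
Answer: $-16718$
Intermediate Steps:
$P{\left(E,f \right)} = 7 E$
$W{\left(C \right)} = 2 C$
$W{\left(P{\left(-1,-6 \right)} \right)} - 16704 = 2 \cdot 7 \left(-1\right) - 16704 = 2 \left(-7\right) - 16704 = -14 - 16704 = -16718$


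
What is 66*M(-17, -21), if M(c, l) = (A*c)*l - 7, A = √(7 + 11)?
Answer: -462 + 70686*√2 ≈ 99503.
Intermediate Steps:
A = 3*√2 (A = √18 = 3*√2 ≈ 4.2426)
M(c, l) = -7 + 3*c*l*√2 (M(c, l) = ((3*√2)*c)*l - 7 = (3*c*√2)*l - 7 = 3*c*l*√2 - 7 = -7 + 3*c*l*√2)
66*M(-17, -21) = 66*(-7 + 3*(-17)*(-21)*√2) = 66*(-7 + 1071*√2) = -462 + 70686*√2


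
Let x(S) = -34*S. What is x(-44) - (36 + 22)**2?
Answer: -1868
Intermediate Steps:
x(-44) - (36 + 22)**2 = -34*(-44) - (36 + 22)**2 = 1496 - 1*58**2 = 1496 - 1*3364 = 1496 - 3364 = -1868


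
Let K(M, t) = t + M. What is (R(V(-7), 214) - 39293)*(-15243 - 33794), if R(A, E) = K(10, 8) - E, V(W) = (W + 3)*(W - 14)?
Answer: 1936422093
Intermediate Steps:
V(W) = (-14 + W)*(3 + W) (V(W) = (3 + W)*(-14 + W) = (-14 + W)*(3 + W))
K(M, t) = M + t
R(A, E) = 18 - E (R(A, E) = (10 + 8) - E = 18 - E)
(R(V(-7), 214) - 39293)*(-15243 - 33794) = ((18 - 1*214) - 39293)*(-15243 - 33794) = ((18 - 214) - 39293)*(-49037) = (-196 - 39293)*(-49037) = -39489*(-49037) = 1936422093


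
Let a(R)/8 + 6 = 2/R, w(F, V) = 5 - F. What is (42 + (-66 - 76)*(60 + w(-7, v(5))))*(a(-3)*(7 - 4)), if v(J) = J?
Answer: 1629120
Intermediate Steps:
a(R) = -48 + 16/R (a(R) = -48 + 8*(2/R) = -48 + 16/R)
(42 + (-66 - 76)*(60 + w(-7, v(5))))*(a(-3)*(7 - 4)) = (42 + (-66 - 76)*(60 + (5 - 1*(-7))))*((-48 + 16/(-3))*(7 - 4)) = (42 - 142*(60 + (5 + 7)))*((-48 + 16*(-1/3))*3) = (42 - 142*(60 + 12))*((-48 - 16/3)*3) = (42 - 142*72)*(-160/3*3) = (42 - 10224)*(-160) = -10182*(-160) = 1629120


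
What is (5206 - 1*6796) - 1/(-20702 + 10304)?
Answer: -16532819/10398 ≈ -1590.0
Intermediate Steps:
(5206 - 1*6796) - 1/(-20702 + 10304) = (5206 - 6796) - 1/(-10398) = -1590 - 1*(-1/10398) = -1590 + 1/10398 = -16532819/10398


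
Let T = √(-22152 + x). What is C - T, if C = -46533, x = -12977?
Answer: -46533 - I*√35129 ≈ -46533.0 - 187.43*I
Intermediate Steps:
T = I*√35129 (T = √(-22152 - 12977) = √(-35129) = I*√35129 ≈ 187.43*I)
C - T = -46533 - I*√35129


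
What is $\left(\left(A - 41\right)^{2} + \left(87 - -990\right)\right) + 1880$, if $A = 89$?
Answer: $5261$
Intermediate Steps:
$\left(\left(A - 41\right)^{2} + \left(87 - -990\right)\right) + 1880 = \left(\left(89 - 41\right)^{2} + \left(87 - -990\right)\right) + 1880 = \left(48^{2} + \left(87 + 990\right)\right) + 1880 = \left(2304 + 1077\right) + 1880 = 3381 + 1880 = 5261$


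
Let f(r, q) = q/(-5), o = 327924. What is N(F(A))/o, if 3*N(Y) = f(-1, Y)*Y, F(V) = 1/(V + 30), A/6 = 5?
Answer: -1/17707896000 ≈ -5.6472e-11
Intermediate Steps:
A = 30 (A = 6*5 = 30)
F(V) = 1/(30 + V)
f(r, q) = -q/5 (f(r, q) = q*(-⅕) = -q/5)
N(Y) = -Y²/15 (N(Y) = ((-Y/5)*Y)/3 = (-Y²/5)/3 = -Y²/15)
N(F(A))/o = -1/(15*(30 + 30)²)/327924 = -(1/60)²/15*(1/327924) = -1/15*1/3600*(1/327924) = -1/54000*1/327924 = -1/17707896000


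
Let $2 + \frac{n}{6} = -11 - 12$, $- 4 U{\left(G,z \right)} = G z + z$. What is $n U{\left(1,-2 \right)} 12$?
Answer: $-1800$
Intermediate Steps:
$U{\left(G,z \right)} = - \frac{z}{4} - \frac{G z}{4}$ ($U{\left(G,z \right)} = - \frac{G z + z}{4} = - \frac{z + G z}{4} = - \frac{z}{4} - \frac{G z}{4}$)
$n = -150$ ($n = -12 + 6 \left(-11 - 12\right) = -12 + 6 \left(-23\right) = -12 - 138 = -150$)
$n U{\left(1,-2 \right)} 12 = - 150 \left(\left(- \frac{1}{4}\right) \left(-2\right) \left(1 + 1\right)\right) 12 = - 150 \left(\left(- \frac{1}{4}\right) \left(-2\right) 2\right) 12 = \left(-150\right) 1 \cdot 12 = \left(-150\right) 12 = -1800$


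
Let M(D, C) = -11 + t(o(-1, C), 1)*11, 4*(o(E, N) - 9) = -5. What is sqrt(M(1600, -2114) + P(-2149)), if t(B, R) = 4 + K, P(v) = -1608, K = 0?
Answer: 15*I*sqrt(7) ≈ 39.686*I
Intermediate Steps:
o(E, N) = 31/4 (o(E, N) = 9 + (1/4)*(-5) = 9 - 5/4 = 31/4)
t(B, R) = 4 (t(B, R) = 4 + 0 = 4)
M(D, C) = 33 (M(D, C) = -11 + 4*11 = -11 + 44 = 33)
sqrt(M(1600, -2114) + P(-2149)) = sqrt(33 - 1608) = sqrt(-1575) = 15*I*sqrt(7)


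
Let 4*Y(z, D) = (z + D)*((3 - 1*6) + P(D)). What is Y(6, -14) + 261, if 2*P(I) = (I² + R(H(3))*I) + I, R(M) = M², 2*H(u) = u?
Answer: 233/2 ≈ 116.50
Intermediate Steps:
H(u) = u/2
P(I) = I²/2 + 13*I/8 (P(I) = ((I² + ((½)*3)²*I) + I)/2 = ((I² + (3/2)²*I) + I)/2 = ((I² + 9*I/4) + I)/2 = (I² + 13*I/4)/2 = I²/2 + 13*I/8)
Y(z, D) = (-3 + D*(13 + 4*D)/8)*(D + z)/4 (Y(z, D) = ((z + D)*((3 - 1*6) + D*(13 + 4*D)/8))/4 = ((D + z)*((3 - 6) + D*(13 + 4*D)/8))/4 = ((D + z)*(-3 + D*(13 + 4*D)/8))/4 = ((-3 + D*(13 + 4*D)/8)*(D + z))/4 = (-3 + D*(13 + 4*D)/8)*(D + z)/4)
Y(6, -14) + 261 = (-¾*(-14) - ¾*6 + (1/32)*(-14)²*(13 + 4*(-14)) + (1/32)*(-14)*6*(13 + 4*(-14))) + 261 = (21/2 - 9/2 + (1/32)*196*(13 - 56) + (1/32)*(-14)*6*(13 - 56)) + 261 = (21/2 - 9/2 + (1/32)*196*(-43) + (1/32)*(-14)*6*(-43)) + 261 = (21/2 - 9/2 - 2107/8 + 903/8) + 261 = -289/2 + 261 = 233/2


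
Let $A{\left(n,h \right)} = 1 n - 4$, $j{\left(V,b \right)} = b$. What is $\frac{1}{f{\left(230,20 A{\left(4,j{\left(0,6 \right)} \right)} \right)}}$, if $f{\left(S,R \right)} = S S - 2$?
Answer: $\frac{1}{52898} \approx 1.8904 \cdot 10^{-5}$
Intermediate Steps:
$A{\left(n,h \right)} = -4 + n$ ($A{\left(n,h \right)} = n - 4 = -4 + n$)
$f{\left(S,R \right)} = -2 + S^{2}$ ($f{\left(S,R \right)} = S^{2} - 2 = -2 + S^{2}$)
$\frac{1}{f{\left(230,20 A{\left(4,j{\left(0,6 \right)} \right)} \right)}} = \frac{1}{-2 + 230^{2}} = \frac{1}{-2 + 52900} = \frac{1}{52898}$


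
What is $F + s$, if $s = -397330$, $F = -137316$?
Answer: $-534646$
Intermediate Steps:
$F + s = -137316 - 397330 = -534646$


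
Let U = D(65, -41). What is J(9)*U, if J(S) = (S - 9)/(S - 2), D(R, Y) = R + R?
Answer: 0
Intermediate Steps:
D(R, Y) = 2*R
U = 130 (U = 2*65 = 130)
J(S) = (-9 + S)/(-2 + S)
J(9)*U = ((-9 + 9)/(-2 + 9))*130 = (0/7)*130 = ((1/7)*0)*130 = 0*130 = 0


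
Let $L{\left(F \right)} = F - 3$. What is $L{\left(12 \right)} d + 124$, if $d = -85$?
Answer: $-641$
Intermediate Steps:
$L{\left(F \right)} = -3 + F$
$L{\left(12 \right)} d + 124 = \left(-3 + 12\right) \left(-85\right) + 124 = 9 \left(-85\right) + 124 = -765 + 124 = -641$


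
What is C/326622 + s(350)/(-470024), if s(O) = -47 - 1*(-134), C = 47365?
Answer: 11117135323/76760089464 ≈ 0.14483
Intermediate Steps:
s(O) = 87 (s(O) = -47 + 134 = 87)
C/326622 + s(350)/(-470024) = 47365/326622 + 87/(-470024) = 47365*(1/326622) + 87*(-1/470024) = 47365/326622 - 87/470024 = 11117135323/76760089464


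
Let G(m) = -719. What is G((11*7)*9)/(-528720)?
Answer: 719/528720 ≈ 0.0013599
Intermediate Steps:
G((11*7)*9)/(-528720) = -719/(-528720) = -719*(-1/528720) = 719/528720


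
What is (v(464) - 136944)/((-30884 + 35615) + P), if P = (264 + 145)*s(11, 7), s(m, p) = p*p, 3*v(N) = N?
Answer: -102592/18579 ≈ -5.5219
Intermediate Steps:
v(N) = N/3
s(m, p) = p**2
P = 20041 (P = (264 + 145)*7**2 = 409*49 = 20041)
(v(464) - 136944)/((-30884 + 35615) + P) = ((1/3)*464 - 136944)/((-30884 + 35615) + 20041) = (464/3 - 136944)/(4731 + 20041) = -410368/3/24772 = -410368/3*1/24772 = -102592/18579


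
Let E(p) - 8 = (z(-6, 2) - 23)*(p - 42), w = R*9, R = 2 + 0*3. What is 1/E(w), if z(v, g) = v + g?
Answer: 1/656 ≈ 0.0015244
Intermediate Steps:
z(v, g) = g + v
R = 2 (R = 2 + 0 = 2)
w = 18 (w = 2*9 = 18)
E(p) = 1142 - 27*p (E(p) = 8 + ((2 - 6) - 23)*(p - 42) = 8 + (-4 - 23)*(-42 + p) = 8 - 27*(-42 + p) = 8 + (1134 - 27*p) = 1142 - 27*p)
1/E(w) = 1/(1142 - 27*18) = 1/(1142 - 486) = 1/656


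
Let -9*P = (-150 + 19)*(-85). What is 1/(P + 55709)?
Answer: 9/490246 ≈ 1.8358e-5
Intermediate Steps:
P = -11135/9 (P = -(-150 + 19)*(-85)/9 = -(-131)*(-85)/9 = -1/9*11135 = -11135/9 ≈ -1237.2)
1/(P + 55709) = 1/(-11135/9 + 55709) = 1/(490246/9) = 9/490246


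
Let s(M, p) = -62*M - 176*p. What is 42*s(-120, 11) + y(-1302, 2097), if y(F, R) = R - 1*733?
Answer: 232532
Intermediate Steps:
s(M, p) = -176*p - 62*M
y(F, R) = -733 + R (y(F, R) = R - 733 = -733 + R)
42*s(-120, 11) + y(-1302, 2097) = 42*(-176*11 - 62*(-120)) + (-733 + 2097) = 42*(-1936 + 7440) + 1364 = 42*5504 + 1364 = 231168 + 1364 = 232532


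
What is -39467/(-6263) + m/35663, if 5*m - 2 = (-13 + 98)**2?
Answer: 7082820806/1116786845 ≈ 6.3421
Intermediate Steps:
m = 7227/5 (m = 2/5 + (-13 + 98)**2/5 = 2/5 + (1/5)*85**2 = 2/5 + (1/5)*7225 = 2/5 + 1445 = 7227/5 ≈ 1445.4)
-39467/(-6263) + m/35663 = -39467/(-6263) + (7227/5)/35663 = -39467*(-1/6263) + (7227/5)*(1/35663) = 39467/6263 + 7227/178315 = 7082820806/1116786845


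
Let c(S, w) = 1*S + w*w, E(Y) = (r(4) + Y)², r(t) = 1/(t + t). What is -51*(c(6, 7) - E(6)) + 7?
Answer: -56621/64 ≈ -884.70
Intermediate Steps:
r(t) = 1/(2*t)
E(Y) = (⅛ + Y)² (E(Y) = ((½)/4 + Y)² = ((½)*(¼) + Y)² = (⅛ + Y)²)
c(S, w) = S + w²
-51*(c(6, 7) - E(6)) + 7 = -51*((6 + 7²) - (1 + 8*6)²/64) + 7 = -51*((6 + 49) - (1 + 48)²/64) + 7 = -51*(55 - 49²/64) + 7 = -51*(55 - 2401/64) + 7 = -51*1119/64 + 7 = -57069/64 + 7 = -56621/64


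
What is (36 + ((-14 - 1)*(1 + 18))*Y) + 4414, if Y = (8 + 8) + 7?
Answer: -2105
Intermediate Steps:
Y = 23 (Y = 16 + 7 = 23)
(36 + ((-14 - 1)*(1 + 18))*Y) + 4414 = (36 + ((-14 - 1)*(1 + 18))*23) + 4414 = (36 - 15*19*23) + 4414 = (36 - 285*23) + 4414 = (36 - 6555) + 4414 = -6519 + 4414 = -2105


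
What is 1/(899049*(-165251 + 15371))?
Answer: -1/134749464120 ≈ -7.4212e-12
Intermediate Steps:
1/(899049*(-165251 + 15371)) = (1/899049)/(-149880) = (1/899049)*(-1/149880) = -1/134749464120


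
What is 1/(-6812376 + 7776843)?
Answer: 1/964467 ≈ 1.0368e-6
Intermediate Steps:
1/(-6812376 + 7776843) = 1/964467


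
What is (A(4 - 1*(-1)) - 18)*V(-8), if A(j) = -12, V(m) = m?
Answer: 240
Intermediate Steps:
(A(4 - 1*(-1)) - 18)*V(-8) = (-12 - 18)*(-8) = -30*(-8) = 240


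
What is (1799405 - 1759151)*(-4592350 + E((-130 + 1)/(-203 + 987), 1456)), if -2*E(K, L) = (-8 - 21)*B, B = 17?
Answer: -184850534289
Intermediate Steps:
E(K, L) = 493/2 (E(K, L) = -(-8 - 21)*17/2 = -(-29)*17/2 = -½*(-493) = 493/2)
(1799405 - 1759151)*(-4592350 + E((-130 + 1)/(-203 + 987), 1456)) = (1799405 - 1759151)*(-4592350 + 493/2) = 40254*(-9184207/2) = -184850534289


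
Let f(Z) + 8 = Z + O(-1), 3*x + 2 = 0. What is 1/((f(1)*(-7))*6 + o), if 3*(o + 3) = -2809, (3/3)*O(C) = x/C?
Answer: -3/2020 ≈ -0.0014851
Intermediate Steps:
x = -2/3 (x = -2/3 + (1/3)*0 = -2/3 + 0 = -2/3 ≈ -0.66667)
O(C) = -2/(3*C)
f(Z) = -22/3 + Z (f(Z) = -8 + (Z - 2/3/(-1)) = -8 + (Z - 2/3*(-1)) = -8 + (Z + 2/3) = -8 + (2/3 + Z) = -22/3 + Z)
o = -2818/3 (o = -3 + (1/3)*(-2809) = -3 - 2809/3 = -2818/3 ≈ -939.33)
1/((f(1)*(-7))*6 + o) = 1/(((-22/3 + 1)*(-7))*6 - 2818/3) = 1/(-19/3*(-7)*6 - 2818/3) = 1/((133/3)*6 - 2818/3) = 1/(266 - 2818/3) = 1/(-2020/3) = -3/2020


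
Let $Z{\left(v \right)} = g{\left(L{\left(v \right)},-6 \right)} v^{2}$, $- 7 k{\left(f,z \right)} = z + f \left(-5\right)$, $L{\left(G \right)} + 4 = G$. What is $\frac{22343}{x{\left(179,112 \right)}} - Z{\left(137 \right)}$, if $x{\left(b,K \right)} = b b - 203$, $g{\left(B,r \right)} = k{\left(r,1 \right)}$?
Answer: $\frac{18524746483}{222866} \approx 83121.0$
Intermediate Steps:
$L{\left(G \right)} = -4 + G$
$k{\left(f,z \right)} = - \frac{z}{7} + \frac{5 f}{7}$ ($k{\left(f,z \right)} = - \frac{z + f \left(-5\right)}{7} = - \frac{z - 5 f}{7} = - \frac{z}{7} + \frac{5 f}{7}$)
$g{\left(B,r \right)} = - \frac{1}{7} + \frac{5 r}{7}$ ($g{\left(B,r \right)} = \left(- \frac{1}{7}\right) 1 + \frac{5 r}{7} = - \frac{1}{7} + \frac{5 r}{7}$)
$x{\left(b,K \right)} = -203 + b^{2}$ ($x{\left(b,K \right)} = b^{2} - 203 = -203 + b^{2}$)
$Z{\left(v \right)} = - \frac{31 v^{2}}{7}$ ($Z{\left(v \right)} = \left(- \frac{1}{7} + \frac{5}{7} \left(-6\right)\right) v^{2} = \left(- \frac{1}{7} - \frac{30}{7}\right) v^{2} = - \frac{31 v^{2}}{7}$)
$\frac{22343}{x{\left(179,112 \right)}} - Z{\left(137 \right)} = \frac{22343}{-203 + 179^{2}} - - \frac{31 \cdot 137^{2}}{7} = \frac{22343}{-203 + 32041} - \left(- \frac{31}{7}\right) 18769 = \frac{22343}{31838} - - \frac{581839}{7} = 22343 \cdot \frac{1}{31838} + \frac{581839}{7} = \frac{22343}{31838} + \frac{581839}{7} = \frac{18524746483}{222866}$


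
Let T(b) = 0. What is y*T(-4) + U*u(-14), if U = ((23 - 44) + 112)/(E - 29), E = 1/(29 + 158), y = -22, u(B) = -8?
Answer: 68068/2711 ≈ 25.108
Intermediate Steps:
E = 1/187 ≈ 0.0053476
U = -17017/5422 (U = ((23 - 44) + 112)/(1/187 - 29) = (-21 + 112)/(-5422/187) = 91*(-187/5422) = -17017/5422 ≈ -3.1385)
y*T(-4) + U*u(-14) = -22*0 - 17017/5422*(-8) = 0 + 68068/2711 = 68068/2711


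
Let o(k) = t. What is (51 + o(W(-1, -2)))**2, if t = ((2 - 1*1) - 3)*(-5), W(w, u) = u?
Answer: 3721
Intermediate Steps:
t = 10 (t = ((2 - 1) - 3)*(-5) = (1 - 3)*(-5) = -2*(-5) = 10)
o(k) = 10
(51 + o(W(-1, -2)))**2 = (51 + 10)**2 = 61**2 = 3721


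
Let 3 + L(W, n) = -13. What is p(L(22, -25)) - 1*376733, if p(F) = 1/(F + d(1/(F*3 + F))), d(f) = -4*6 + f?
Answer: -964813277/2561 ≈ -3.7673e+5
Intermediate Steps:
L(W, n) = -16 (L(W, n) = -3 - 13 = -16)
d(f) = -24 + f
p(F) = 1/(-24 + F + 1/(4*F)) (p(F) = 1/(F + (-24 + 1/(F*3 + F))) = 1/(F + (-24 + 1/(3*F + F))) = 1/(F + (-24 + 1/(4*F))) = 1/(-24 + F + 1/(4*F)))
p(L(22, -25)) - 1*376733 = 4*(-16)/(1 + 4*(-16)*(-24 - 16)) - 1*376733 = 4*(-16)/(1 + 4*(-16)*(-40)) - 376733 = 4*(-16)/(1 + 2560) - 376733 = 4*(-16)/2561 - 376733 = 4*(-16)*(1/2561) - 376733 = -64/2561 - 376733 = -964813277/2561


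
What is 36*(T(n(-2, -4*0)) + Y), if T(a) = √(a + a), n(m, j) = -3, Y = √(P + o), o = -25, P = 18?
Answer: 36*I*(√6 + √7) ≈ 183.43*I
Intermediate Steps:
Y = I*√7 (Y = √(18 - 25) = √(-7) = I*√7 ≈ 2.6458*I)
T(a) = √2*√a (T(a) = √(2*a) = √2*√a)
36*(T(n(-2, -4*0)) + Y) = 36*(√2*√(-3) + I*√7) = 36*(√2*(I*√3) + I*√7) = 36*(I*√6 + I*√7) = 36*I*√6 + 36*I*√7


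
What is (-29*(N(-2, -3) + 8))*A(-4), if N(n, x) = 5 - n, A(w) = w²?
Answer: -6960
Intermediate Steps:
(-29*(N(-2, -3) + 8))*A(-4) = -29*((5 - 1*(-2)) + 8)*(-4)² = -29*((5 + 2) + 8)*16 = -29*(7 + 8)*16 = -29*15*16 = -435*16 = -6960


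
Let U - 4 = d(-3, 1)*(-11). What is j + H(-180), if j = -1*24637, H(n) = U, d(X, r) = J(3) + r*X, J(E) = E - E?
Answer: -24600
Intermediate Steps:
J(E) = 0
d(X, r) = X*r (d(X, r) = 0 + r*X = 0 + X*r = X*r)
U = 37 (U = 4 - 3*1*(-11) = 4 - 3*(-11) = 4 + 33 = 37)
H(n) = 37
j = -24637
j + H(-180) = -24637 + 37 = -24600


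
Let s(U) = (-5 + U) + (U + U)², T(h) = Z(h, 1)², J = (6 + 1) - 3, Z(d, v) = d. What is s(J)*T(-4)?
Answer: 1008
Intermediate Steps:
J = 4 (J = 7 - 3 = 4)
T(h) = h²
s(U) = -5 + U + 4*U² (s(U) = (-5 + U) + (2*U)² = (-5 + U) + 4*U² = -5 + U + 4*U²)
s(J)*T(-4) = (-5 + 4 + 4*4²)*(-4)² = (-5 + 4 + 4*16)*16 = (-5 + 4 + 64)*16 = 63*16 = 1008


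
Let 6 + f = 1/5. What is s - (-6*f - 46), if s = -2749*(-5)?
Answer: 68781/5 ≈ 13756.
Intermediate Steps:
f = -29/5 (f = -6 + 1/5 = -29/5 ≈ -5.8000)
s = 13745
s - (-6*f - 46) = 13745 - (-6*(-29/5) - 46) = 13745 - (174/5 - 46) = 13745 - 1*(-56/5) = 13745 + 56/5 = 68781/5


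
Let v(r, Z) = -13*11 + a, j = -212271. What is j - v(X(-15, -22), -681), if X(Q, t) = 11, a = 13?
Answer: -212141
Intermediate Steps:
v(r, Z) = -130 (v(r, Z) = -13*11 + 13 = -143 + 13 = -130)
j - v(X(-15, -22), -681) = -212271 - 1*(-130) = -212271 + 130 = -212141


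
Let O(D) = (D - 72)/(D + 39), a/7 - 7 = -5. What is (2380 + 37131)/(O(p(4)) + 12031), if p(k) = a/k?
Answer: 3358435/1022498 ≈ 3.2845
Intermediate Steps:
a = 14 (a = 49 + 7*(-5) = 49 - 35 = 14)
p(k) = 14/k
O(D) = (-72 + D)/(39 + D)
(2380 + 37131)/(O(p(4)) + 12031) = (2380 + 37131)/((-72 + 14/4)/(39 + 14/4) + 12031) = 39511/((-72 + 14*(1/4))/(39 + 14*(1/4)) + 12031) = 39511/((-72 + 7/2)/(39 + 7/2) + 12031) = 39511/(-137/2/(85/2) + 12031) = 39511/((2/85)*(-137/2) + 12031) = 39511/(-137/85 + 12031) = 39511/(1022498/85) = 39511*(85/1022498) = 3358435/1022498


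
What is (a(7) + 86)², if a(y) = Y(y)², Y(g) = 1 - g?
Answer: 14884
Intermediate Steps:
a(y) = (1 - y)²
(a(7) + 86)² = ((-1 + 7)² + 86)² = (6² + 86)² = (36 + 86)² = 122² = 14884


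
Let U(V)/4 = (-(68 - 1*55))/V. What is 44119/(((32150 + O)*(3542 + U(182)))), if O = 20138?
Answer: 308833/1296324096 ≈ 0.00023824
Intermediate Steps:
U(V) = -52/V (U(V) = 4*((-(68 - 1*55))/V) = 4*((-(68 - 55))/V) = 4*((-1*13)/V) = 4*(-13/V) = -52/V)
44119/(((32150 + O)*(3542 + U(182)))) = 44119/(((32150 + 20138)*(3542 - 52/182))) = 44119/((52288*(3542 - 52*1/182))) = 44119/((52288*(3542 - 2/7))) = 44119/((52288*(24792/7))) = 44119/(1296324096/7) = 44119*(7/1296324096) = 308833/1296324096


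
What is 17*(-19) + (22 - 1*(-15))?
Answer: -286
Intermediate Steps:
17*(-19) + (22 - 1*(-15)) = -323 + (22 + 15) = -323 + 37 = -286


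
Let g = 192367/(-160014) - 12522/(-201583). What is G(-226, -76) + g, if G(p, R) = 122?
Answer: 3898470242111/32256102162 ≈ 120.86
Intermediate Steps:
g = -36774221653/32256102162 (g = 192367*(-1/160014) - 12522*(-1/201583) = -192367/160014 + 12522/201583 = -36774221653/32256102162 ≈ -1.1401)
G(-226, -76) + g = 122 - 36774221653/32256102162 = 3898470242111/32256102162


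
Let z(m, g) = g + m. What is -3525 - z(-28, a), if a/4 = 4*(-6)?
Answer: -3401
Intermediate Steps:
a = -96 (a = 4*(4*(-6)) = 4*(-24) = -96)
-3525 - z(-28, a) = -3525 - (-96 - 28) = -3525 - 1*(-124) = -3525 + 124 = -3401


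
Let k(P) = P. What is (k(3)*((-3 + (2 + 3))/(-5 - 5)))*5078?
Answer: -15234/5 ≈ -3046.8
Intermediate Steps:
(k(3)*((-3 + (2 + 3))/(-5 - 5)))*5078 = (3*((-3 + (2 + 3))/(-5 - 5)))*5078 = (3*((-3 + 5)/(-10)))*5078 = (3*(2*(-1/10)))*5078 = (3*(-1/5))*5078 = -3/5*5078 = -15234/5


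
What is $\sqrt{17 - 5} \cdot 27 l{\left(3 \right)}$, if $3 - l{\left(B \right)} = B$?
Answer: $0$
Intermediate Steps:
$l{\left(B \right)} = 3 - B$
$\sqrt{17 - 5} \cdot 27 l{\left(3 \right)} = \sqrt{17 - 5} \cdot 27 \left(3 - 3\right) = \sqrt{12} \cdot 27 \left(3 - 3\right) = 2 \sqrt{3} \cdot 27 \cdot 0 = 54 \sqrt{3} \cdot 0 = 0$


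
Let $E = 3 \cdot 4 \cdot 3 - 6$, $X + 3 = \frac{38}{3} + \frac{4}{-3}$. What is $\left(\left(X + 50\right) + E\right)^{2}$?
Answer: $\frac{70225}{9} \approx 7802.8$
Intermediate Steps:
$X = \frac{25}{3}$ ($X = -3 + \left(\frac{38}{3} + \frac{4}{-3}\right) = -3 + \left(38 \cdot \frac{1}{3} + 4 \left(- \frac{1}{3}\right)\right) = -3 + \left(\frac{38}{3} - \frac{4}{3}\right) = -3 + \frac{34}{3} = \frac{25}{3} \approx 8.3333$)
$E = 30$ ($E = 3 \cdot 12 - 6 = 36 - 6 = 30$)
$\left(\left(X + 50\right) + E\right)^{2} = \left(\left(\frac{25}{3} + 50\right) + 30\right)^{2} = \left(\frac{175}{3} + 30\right)^{2} = \left(\frac{265}{3}\right)^{2} = \frac{70225}{9}$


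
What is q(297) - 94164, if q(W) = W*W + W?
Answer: -5658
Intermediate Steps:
q(W) = W + W² (q(W) = W² + W = W + W²)
q(297) - 94164 = 297*(1 + 297) - 94164 = 297*298 - 94164 = 88506 - 94164 = -5658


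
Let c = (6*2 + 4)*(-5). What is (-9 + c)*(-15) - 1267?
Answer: 68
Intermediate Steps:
c = -80 (c = (12 + 4)*(-5) = 16*(-5) = -80)
(-9 + c)*(-15) - 1267 = (-9 - 80)*(-15) - 1267 = -89*(-15) - 1267 = 1335 - 1267 = 68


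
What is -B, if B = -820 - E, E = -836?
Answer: -16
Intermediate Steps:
B = 16 (B = -820 - 1*(-836) = -820 + 836 = 16)
-B = -1*16 = -16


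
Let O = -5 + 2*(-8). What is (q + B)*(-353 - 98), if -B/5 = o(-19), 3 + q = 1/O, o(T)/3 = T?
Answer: -2670371/21 ≈ -1.2716e+5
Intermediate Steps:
o(T) = 3*T
O = -21 (O = -5 - 16 = -21)
q = -64/21 (q = -3 + 1/(-21) = -3 - 1/21 = -64/21 ≈ -3.0476)
B = 285 (B = -15*(-19) = -5*(-57) = 285)
(q + B)*(-353 - 98) = (-64/21 + 285)*(-353 - 98) = (5921/21)*(-451) = -2670371/21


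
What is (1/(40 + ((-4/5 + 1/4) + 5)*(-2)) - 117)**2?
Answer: 1323286129/96721 ≈ 13681.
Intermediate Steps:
(1/(40 + ((-4/5 + 1/4) + 5)*(-2)) - 117)**2 = (1/(40 + (-11/20 + 5)*(-2)) - 117)**2 = (1/(40 + (89/20)*(-2)) - 117)**2 = (1/(40 - 89/10) - 117)**2 = (1/(311/10) - 117)**2 = (10/311 - 117)**2 = (-36377/311)**2 = 1323286129/96721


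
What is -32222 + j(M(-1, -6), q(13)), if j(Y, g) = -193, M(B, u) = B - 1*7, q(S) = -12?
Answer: -32415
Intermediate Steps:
M(B, u) = -7 + B (M(B, u) = B - 7 = -7 + B)
-32222 + j(M(-1, -6), q(13)) = -32222 - 193 = -32415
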